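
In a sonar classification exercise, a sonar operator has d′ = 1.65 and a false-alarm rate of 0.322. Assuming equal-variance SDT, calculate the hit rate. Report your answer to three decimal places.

z(false-alarm rate) = z(0.322) = -0.4621
z(H) = z(FA) + d' = -0.4621 + 1.65 = 1.1879
hit rate = Φ(1.1879) = 0.8826

hit rate = 0.883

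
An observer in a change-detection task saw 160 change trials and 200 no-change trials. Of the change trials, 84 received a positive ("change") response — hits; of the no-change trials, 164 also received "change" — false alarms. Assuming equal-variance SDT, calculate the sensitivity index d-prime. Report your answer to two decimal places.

d-prime = -0.85

H = 84/160 = 0.5250
FA = 164/200 = 0.8200
z(H) = z(0.5250) = 0.063
z(FA) = z(0.8200) = 0.915
d' = z(H) − z(FA) = 0.063 − 0.915 = -0.852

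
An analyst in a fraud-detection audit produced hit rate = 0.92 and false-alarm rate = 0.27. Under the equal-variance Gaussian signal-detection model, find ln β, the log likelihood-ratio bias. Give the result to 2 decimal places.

Φ⁻¹(H) = Φ⁻¹(0.92) = 1.405
Φ⁻¹(FA) = Φ⁻¹(0.27) = -0.613
ln β = −½·[z(H)² − z(FA)²] = −0.5 × (1.974 − 0.376) = -0.799

ln β = -0.80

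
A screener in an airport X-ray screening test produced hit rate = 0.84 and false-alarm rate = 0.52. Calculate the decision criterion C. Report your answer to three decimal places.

Φ⁻¹(0.84) = 0.9945, Φ⁻¹(0.52) = 0.0502
c = −½·[z(H) + z(FA)] = −0.5 × (0.9945 + 0.0502) = -0.52235
c < 0: the screener has a liberal response bias.

C = -0.522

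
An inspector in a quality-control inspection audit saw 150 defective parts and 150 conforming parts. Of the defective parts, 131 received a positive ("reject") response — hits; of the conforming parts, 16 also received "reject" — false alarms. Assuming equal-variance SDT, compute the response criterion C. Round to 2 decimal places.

C = 0.05

H = 131/150 = 0.8733
FA = 16/150 = 0.1067
Φ⁻¹(0.8733) = 1.1421, Φ⁻¹(0.1067) = -1.2443
c = −½·[z(H) + z(FA)] = −0.5 × (1.1421 + (-1.2443)) = 0.0511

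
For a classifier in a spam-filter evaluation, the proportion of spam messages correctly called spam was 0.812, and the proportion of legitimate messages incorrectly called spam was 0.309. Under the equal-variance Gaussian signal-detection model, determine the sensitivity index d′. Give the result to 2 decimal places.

z(H) = 0.885
z(FA) = -0.499
d' = z(H) − z(FA) = 0.885 − (-0.499) = 1.384

d′ = 1.38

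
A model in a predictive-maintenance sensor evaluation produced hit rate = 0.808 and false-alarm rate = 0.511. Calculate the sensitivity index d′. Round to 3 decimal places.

d′ = 0.843

Φ⁻¹(H) = 0.8705
Φ⁻¹(FA) = 0.0276
d' = z(H) − z(FA) = 0.8705 − 0.0276 = 0.8429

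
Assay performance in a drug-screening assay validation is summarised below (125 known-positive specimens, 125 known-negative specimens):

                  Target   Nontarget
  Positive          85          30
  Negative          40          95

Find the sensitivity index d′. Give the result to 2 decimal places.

d′ = 1.17

H = 85/125 = 0.6800
FA = 30/125 = 0.2400
Φ⁻¹(H) = Φ⁻¹(0.6800) = 0.4677
Φ⁻¹(FA) = Φ⁻¹(0.2400) = -0.7063
d' = z(H) − z(FA) = 0.4677 − (-0.7063) = 1.1740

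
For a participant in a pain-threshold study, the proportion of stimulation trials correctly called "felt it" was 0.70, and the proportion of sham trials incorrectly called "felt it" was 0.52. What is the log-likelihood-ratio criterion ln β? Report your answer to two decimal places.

Φ⁻¹(0.70) = 0.524, Φ⁻¹(0.52) = 0.050
ln β = −½·[z(H)² − z(FA)²] = −0.5 × (0.275 − 0.003) = -0.136

ln β = -0.14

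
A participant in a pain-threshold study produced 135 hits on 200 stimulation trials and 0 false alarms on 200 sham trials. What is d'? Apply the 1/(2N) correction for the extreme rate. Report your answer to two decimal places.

d' = 3.26

The false-alarm rate is 0/200 = 0, so apply the 1/(2N) correction: FA → 1/(2·200) = 0.00250.
z(H) = z(0.67500) = 0.454
z(FA) = z(0.00250) = -2.807
d' = 0.454 − (-2.807) = 3.261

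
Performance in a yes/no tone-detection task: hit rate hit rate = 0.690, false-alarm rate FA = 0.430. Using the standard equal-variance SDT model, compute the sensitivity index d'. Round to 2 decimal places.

z(H) = 0.4959
z(FA) = -0.1764
d' = z(H) − z(FA) = 0.4959 − (-0.1764) = 0.6723

d' = 0.67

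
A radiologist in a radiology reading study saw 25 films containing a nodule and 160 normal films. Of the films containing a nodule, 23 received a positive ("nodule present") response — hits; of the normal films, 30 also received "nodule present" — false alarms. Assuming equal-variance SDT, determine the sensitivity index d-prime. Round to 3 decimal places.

H = 23/25 = 0.9200
FA = 30/160 = 0.1875
z(H) = z(0.9200) = 1.4051
z(FA) = z(0.1875) = -0.8871
d' = z(H) − z(FA) = 1.4051 − (-0.8871) = 2.2922

d-prime = 2.292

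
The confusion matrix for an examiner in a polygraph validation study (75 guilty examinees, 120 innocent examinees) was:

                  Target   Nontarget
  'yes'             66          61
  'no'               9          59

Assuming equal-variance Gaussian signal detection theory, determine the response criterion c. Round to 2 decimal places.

H = 66/75 = 0.8800
FA = 61/120 = 0.5083
z(H) = 1.1750
z(FA) = 0.0208
c = −½·[z(H) + z(FA)] = −0.5 × (1.1750 + 0.0208) = -0.5979
c < 0: the examiner has a liberal response bias.

c = -0.60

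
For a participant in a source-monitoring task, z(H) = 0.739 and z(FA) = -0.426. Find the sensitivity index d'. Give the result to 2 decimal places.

d' = 1.17

d' = z(H) − z(FA) = 0.739 − (-0.426) = 1.165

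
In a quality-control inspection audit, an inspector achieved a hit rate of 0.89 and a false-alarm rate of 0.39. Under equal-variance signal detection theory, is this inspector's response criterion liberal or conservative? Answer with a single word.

liberal

z(H) = 1.227, z(FA) = -0.279
c = −½·(z(H) + z(FA)) = -0.474
c < 0 → liberal criterion (biased toward responding “yes”).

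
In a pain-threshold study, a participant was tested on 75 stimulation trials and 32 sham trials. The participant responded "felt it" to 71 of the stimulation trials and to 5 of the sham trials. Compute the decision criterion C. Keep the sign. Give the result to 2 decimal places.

C = -0.30

H = 71/75 = 0.9467
FA = 5/32 = 0.1562
z(H) = 1.614
z(FA) = -1.010
c = −½·[z(H) + z(FA)] = −0.5 × (1.614 + (-1.010)) = -0.302
c < 0: the participant has a liberal response bias.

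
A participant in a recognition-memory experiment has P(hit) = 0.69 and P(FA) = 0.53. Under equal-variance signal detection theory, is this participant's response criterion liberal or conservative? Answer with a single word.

liberal

z(H) = 0.496, z(FA) = 0.075
c = −½·(z(H) + z(FA)) = -0.2855
c < 0 → liberal criterion (biased toward responding “yes”).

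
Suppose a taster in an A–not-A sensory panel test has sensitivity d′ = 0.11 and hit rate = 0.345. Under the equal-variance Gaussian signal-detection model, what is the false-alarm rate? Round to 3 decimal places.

z(hit rate) = z(0.345) = -0.3989
z(FA) = z(H) − d' = -0.3989 − 0.11 = -0.5089
false-alarm rate = Φ(-0.5089) = 0.3054

false-alarm rate = 0.305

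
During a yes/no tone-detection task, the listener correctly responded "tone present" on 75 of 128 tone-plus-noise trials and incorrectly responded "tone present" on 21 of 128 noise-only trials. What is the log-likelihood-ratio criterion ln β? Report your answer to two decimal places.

H = 75/128 = 0.5859
FA = 21/128 = 0.1641
z(H) = 0.217
z(FA) = -0.978
ln β = −½·[z(H)² − z(FA)²] = −0.5 × (0.047 − 0.956) = 0.4545

ln β = 0.45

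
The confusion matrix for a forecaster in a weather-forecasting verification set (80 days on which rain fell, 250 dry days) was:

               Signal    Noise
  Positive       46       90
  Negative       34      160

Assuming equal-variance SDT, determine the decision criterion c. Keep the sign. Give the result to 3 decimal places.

c = 0.085

H = 46/80 = 0.5750
FA = 90/250 = 0.3600
z(H) = 0.1891
z(FA) = -0.3585
c = −½·[z(H) + z(FA)] = −0.5 × (0.1891 + (-0.3585)) = 0.0847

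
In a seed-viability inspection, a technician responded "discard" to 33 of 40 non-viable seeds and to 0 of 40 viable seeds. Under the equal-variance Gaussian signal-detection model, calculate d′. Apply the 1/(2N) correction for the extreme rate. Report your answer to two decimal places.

d′ = 3.18

The false-alarm rate is 0/40 = 0, so apply the 1/(2N) correction: FA → 1/(2·40) = 0.01250.
z(H) = z(0.82500) = 0.935
z(FA) = z(0.01250) = -2.241
d' = 0.935 − (-2.241) = 3.176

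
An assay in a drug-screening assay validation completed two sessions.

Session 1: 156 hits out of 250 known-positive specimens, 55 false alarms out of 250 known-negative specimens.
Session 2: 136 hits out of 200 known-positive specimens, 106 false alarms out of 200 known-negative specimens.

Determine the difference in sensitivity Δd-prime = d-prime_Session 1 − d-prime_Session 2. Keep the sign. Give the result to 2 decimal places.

Session 1: z(0.6240) = 0.316, z(0.2200) = -0.772, d' = 1.088
Session 2: z(0.6800) = 0.468, z(0.5300) = 0.075, d' = 0.393
Δd' = d'_Session 1 − d'_Session 2 = 1.088 − 0.393 = 0.695
Session 1 has the higher sensitivity.

Δd-prime = 0.70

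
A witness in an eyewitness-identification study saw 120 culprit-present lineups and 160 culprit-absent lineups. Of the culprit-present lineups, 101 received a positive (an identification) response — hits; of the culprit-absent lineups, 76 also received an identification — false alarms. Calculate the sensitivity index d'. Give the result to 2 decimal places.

d' = 1.06

H = 101/120 = 0.8417
FA = 76/160 = 0.4750
Φ⁻¹(H) = Φ⁻¹(0.8417) = 1.0015
Φ⁻¹(FA) = Φ⁻¹(0.4750) = -0.0627
d' = z(H) − z(FA) = 1.0015 − (-0.0627) = 1.0642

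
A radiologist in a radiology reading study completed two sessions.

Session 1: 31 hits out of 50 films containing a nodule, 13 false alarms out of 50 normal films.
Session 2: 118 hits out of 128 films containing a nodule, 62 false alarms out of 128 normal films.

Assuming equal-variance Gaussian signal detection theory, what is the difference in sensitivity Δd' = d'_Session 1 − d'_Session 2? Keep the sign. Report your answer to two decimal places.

Δd' = -0.51

Session 1: z(0.6200) = 0.305, z(0.2600) = -0.643, d' = 0.948
Session 2: z(0.9219) = 1.418, z(0.4844) = -0.039, d' = 1.457
Δd' = d'_Session 1 − d'_Session 2 = 0.948 − 1.457 = -0.509
Session 2 has the higher sensitivity.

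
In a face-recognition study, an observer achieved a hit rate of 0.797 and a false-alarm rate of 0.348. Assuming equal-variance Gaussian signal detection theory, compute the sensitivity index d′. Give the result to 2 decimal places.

d′ = 1.22

z(H) = z(0.797) = 0.8310
z(FA) = z(0.348) = -0.3907
d' = z(H) − z(FA) = 0.8310 − (-0.3907) = 1.2217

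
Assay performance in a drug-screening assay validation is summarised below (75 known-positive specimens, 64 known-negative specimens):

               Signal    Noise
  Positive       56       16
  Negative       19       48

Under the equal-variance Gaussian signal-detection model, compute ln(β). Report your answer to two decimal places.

ln β = 0.01

H = 56/75 = 0.7467
FA = 16/64 = 0.2500
z(0.7467) = 0.664, z(0.2500) = -0.674
ln β = −½·[z(H)² − z(FA)²] = −0.5 × (0.441 − 0.454) = 0.0065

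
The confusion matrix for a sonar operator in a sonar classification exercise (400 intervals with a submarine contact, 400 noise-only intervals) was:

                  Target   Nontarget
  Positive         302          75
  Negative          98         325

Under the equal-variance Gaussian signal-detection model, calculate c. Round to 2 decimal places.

H = 302/400 = 0.7550
FA = 75/400 = 0.1875
z(0.7550) = 0.690, z(0.1875) = -0.887
c = −½·[z(H) + z(FA)] = −0.5 × (0.690 + (-0.887)) = 0.0985

c = 0.10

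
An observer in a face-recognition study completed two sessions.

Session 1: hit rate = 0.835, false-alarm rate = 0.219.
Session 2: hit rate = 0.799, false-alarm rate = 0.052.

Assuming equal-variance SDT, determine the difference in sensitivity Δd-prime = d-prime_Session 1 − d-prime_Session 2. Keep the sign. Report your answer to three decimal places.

Session 1: z(0.835) = 0.9741, z(0.219) = -0.7756, d' = 1.7497
Session 2: z(0.799) = 0.8381, z(0.052) = -1.6258, d' = 2.4639
Δd' = d'_Session 1 − d'_Session 2 = 1.7497 − 2.4639 = -0.7142
Session 2 has the higher sensitivity.

Δd-prime = -0.714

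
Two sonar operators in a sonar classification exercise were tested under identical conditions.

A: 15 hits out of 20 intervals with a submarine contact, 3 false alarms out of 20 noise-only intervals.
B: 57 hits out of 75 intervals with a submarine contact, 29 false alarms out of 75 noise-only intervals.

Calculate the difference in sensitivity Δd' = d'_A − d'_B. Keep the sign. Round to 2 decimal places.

A: z(0.7500) = 0.674, z(0.1500) = -1.036, d' = 1.710
B: z(0.7600) = 0.706, z(0.3867) = -0.288, d' = 0.994
Δd' = d'_A − d'_B = 1.710 − 0.994 = 0.716
A has the higher sensitivity.

Δd' = 0.72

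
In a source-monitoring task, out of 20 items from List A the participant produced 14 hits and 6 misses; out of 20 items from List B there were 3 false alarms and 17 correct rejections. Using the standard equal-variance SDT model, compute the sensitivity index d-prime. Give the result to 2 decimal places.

H = 14/20 = 0.7000
FA = 3/20 = 0.1500
Φ⁻¹(H) = Φ⁻¹(0.7000) = 0.524
Φ⁻¹(FA) = Φ⁻¹(0.1500) = -1.036
d' = z(H) − z(FA) = 0.524 − (-1.036) = 1.560

d-prime = 1.56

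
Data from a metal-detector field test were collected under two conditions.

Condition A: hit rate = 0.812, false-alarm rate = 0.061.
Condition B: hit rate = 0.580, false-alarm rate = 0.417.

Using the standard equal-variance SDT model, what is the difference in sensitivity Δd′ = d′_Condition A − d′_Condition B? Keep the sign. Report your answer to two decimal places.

Condition A: z(0.812) = 0.885, z(0.061) = -1.546, d' = 2.431
Condition B: z(0.580) = 0.202, z(0.417) = -0.210, d' = 0.412
Δd' = d'_Condition A − d'_Condition B = 2.431 − 0.412 = 2.019
Condition A has the higher sensitivity.

Δd′ = 2.02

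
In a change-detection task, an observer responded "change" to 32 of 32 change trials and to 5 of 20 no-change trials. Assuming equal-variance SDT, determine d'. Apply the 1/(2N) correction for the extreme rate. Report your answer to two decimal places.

d' = 2.83

The hit rate is 32/32 = 1, so apply the 1/(2N) correction: H → 1 − 1/(2·32) = 0.98438.
z(H) = z(0.98438) = 2.154
z(FA) = z(0.25000) = -0.674
d' = 2.154 − (-0.674) = 2.828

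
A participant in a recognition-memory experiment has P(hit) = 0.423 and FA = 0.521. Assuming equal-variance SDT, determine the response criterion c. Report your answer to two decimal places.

c = 0.07

z(H) = z(0.423) = -0.194
z(FA) = z(0.521) = 0.053
c = −½·[z(H) + z(FA)] = −0.5 × (-0.194 + 0.053) = 0.0705
c > 0: the participant has a conservative response bias.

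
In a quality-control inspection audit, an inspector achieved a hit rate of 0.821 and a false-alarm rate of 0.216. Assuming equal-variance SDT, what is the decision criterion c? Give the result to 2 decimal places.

c = -0.07

Φ⁻¹(H) = 0.919
Φ⁻¹(FA) = -0.786
c = −½·[z(H) + z(FA)] = −0.5 × (0.919 + (-0.786)) = -0.0665
c < 0: the inspector has a liberal response bias.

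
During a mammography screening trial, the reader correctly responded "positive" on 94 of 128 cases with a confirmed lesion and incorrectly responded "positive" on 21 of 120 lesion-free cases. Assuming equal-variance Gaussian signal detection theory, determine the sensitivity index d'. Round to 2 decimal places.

H = 94/128 = 0.7344
FA = 21/120 = 0.1750
Φ⁻¹(H) = Φ⁻¹(0.7344) = 0.626
Φ⁻¹(FA) = Φ⁻¹(0.1750) = -0.935
d' = z(H) − z(FA) = 0.626 − (-0.935) = 1.561

d' = 1.56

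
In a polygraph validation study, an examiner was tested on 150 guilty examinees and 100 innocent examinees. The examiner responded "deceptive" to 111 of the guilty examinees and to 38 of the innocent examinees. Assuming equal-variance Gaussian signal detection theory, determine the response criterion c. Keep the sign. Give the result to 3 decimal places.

H = 111/150 = 0.7400
FA = 38/100 = 0.3800
Φ⁻¹(H) = 0.6433
Φ⁻¹(FA) = -0.3055
c = −½·[z(H) + z(FA)] = −0.5 × (0.6433 + (-0.3055)) = -0.1689

c = -0.169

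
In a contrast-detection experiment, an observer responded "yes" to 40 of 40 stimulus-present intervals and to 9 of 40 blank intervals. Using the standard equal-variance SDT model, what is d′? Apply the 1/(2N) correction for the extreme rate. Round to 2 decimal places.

The hit rate is 40/40 = 1, so apply the 1/(2N) correction: H → 1 − 1/(2·40) = 0.98750.
z(H) = z(0.98750) = 2.241
z(FA) = z(0.22500) = -0.755
d' = 2.241 − (-0.755) = 2.996

d′ = 3.00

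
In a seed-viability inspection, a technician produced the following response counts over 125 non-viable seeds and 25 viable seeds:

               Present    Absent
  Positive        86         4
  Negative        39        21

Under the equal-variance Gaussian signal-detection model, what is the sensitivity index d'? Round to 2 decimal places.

d' = 1.48

H = 86/125 = 0.6880
FA = 4/25 = 0.1600
Φ⁻¹(0.6880) = 0.490, Φ⁻¹(0.1600) = -0.994
d' = z(H) − z(FA) = 0.490 − (-0.994) = 1.484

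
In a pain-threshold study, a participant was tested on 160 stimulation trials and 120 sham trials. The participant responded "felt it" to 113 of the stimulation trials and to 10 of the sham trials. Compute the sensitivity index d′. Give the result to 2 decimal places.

H = 113/160 = 0.7063
FA = 10/120 = 0.0833
z(H) = z(0.7063) = 0.5426
z(FA) = z(0.0833) = -1.3832
d' = z(H) − z(FA) = 0.5426 − (-1.3832) = 1.9258

d′ = 1.93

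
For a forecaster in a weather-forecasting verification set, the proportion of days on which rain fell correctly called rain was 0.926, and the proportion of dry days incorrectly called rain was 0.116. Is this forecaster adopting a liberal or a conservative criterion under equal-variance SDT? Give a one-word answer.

liberal

z(H) = 1.447, z(FA) = -1.195
c = −½·(z(H) + z(FA)) = -0.126
c < 0 → liberal criterion (biased toward responding “yes”).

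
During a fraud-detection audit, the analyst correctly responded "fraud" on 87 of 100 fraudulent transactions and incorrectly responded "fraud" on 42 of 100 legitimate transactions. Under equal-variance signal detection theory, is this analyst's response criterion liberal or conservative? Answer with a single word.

liberal

z(H) = 1.126, z(FA) = -0.202
c = −½·(z(H) + z(FA)) = -0.462
c < 0 → liberal criterion (biased toward responding “yes”).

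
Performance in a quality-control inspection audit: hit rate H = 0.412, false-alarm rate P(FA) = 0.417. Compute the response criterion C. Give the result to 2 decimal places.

Φ⁻¹(0.412) = -0.2224, Φ⁻¹(0.417) = -0.2096
c = −½·[z(H) + z(FA)] = −0.5 × (-0.2224 + (-0.2096)) = 0.2160

C = 0.22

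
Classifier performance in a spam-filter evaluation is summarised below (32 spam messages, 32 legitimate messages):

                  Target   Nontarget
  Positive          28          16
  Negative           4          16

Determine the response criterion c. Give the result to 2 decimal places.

H = 28/32 = 0.8750
FA = 16/32 = 0.5000
Φ⁻¹(H) = Φ⁻¹(0.8750) = 1.1503
Φ⁻¹(FA) = Φ⁻¹(0.5000) = 0.0000
c = −½·[z(H) + z(FA)] = −0.5 × (1.1503 + 0.0000) = -0.57515

c = -0.58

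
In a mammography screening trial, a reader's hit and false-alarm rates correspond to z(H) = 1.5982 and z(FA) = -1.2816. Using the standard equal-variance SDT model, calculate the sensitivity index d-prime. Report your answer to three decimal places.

d' = z(H) − z(FA) = 1.5982 − (-1.2816) = 2.8798

d-prime = 2.880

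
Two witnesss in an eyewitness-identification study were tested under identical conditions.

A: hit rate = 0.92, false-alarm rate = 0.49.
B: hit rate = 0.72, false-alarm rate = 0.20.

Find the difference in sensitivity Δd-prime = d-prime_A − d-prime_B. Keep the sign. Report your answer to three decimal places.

Δd-prime = 0.006

A: z(0.92) = 1.4051, z(0.49) = -0.0251, d' = 1.4302
B: z(0.72) = 0.5828, z(0.20) = -0.8416, d' = 1.4244
Δd' = d'_A − d'_B = 1.4302 − 1.4244 = 0.0058
A has the higher sensitivity.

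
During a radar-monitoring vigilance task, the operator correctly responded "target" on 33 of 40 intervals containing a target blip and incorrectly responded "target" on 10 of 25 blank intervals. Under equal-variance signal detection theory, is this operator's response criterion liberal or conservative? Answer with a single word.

z(H) = 0.935, z(FA) = -0.253
c = −½·(z(H) + z(FA)) = -0.341
c < 0 → liberal criterion (biased toward responding “yes”).

liberal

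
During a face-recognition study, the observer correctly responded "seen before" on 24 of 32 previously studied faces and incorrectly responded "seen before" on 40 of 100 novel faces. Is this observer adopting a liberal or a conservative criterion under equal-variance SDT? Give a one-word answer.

z(H) = 0.674, z(FA) = -0.253
c = −½·(z(H) + z(FA)) = -0.2105
c < 0 → liberal criterion (biased toward responding “yes”).

liberal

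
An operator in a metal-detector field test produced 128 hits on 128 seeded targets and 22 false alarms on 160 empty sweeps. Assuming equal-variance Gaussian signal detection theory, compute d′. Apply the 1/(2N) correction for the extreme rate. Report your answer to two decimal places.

d′ = 3.75

The hit rate is 128/128 = 1, so apply the 1/(2N) correction: H → 1 − 1/(2·128) = 0.99609.
z(H) = z(0.99609) = 2.660
z(FA) = z(0.13750) = -1.092
d' = 2.660 − (-1.092) = 3.752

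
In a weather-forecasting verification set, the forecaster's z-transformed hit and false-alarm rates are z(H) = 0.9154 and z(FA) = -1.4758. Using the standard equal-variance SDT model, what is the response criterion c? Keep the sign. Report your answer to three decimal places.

c = −½·[z(H) + z(FA)] = −½·(0.9154 + (-1.4758)) = 0.2802
c > 0: the forecaster has a conservative response bias.

c = 0.280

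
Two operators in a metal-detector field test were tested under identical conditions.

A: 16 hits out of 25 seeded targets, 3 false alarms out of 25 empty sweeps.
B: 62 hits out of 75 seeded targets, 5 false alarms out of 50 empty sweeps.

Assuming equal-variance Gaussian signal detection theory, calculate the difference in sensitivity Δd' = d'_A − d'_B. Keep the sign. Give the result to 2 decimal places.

A: z(0.6400) = 0.358, z(0.1200) = -1.175, d' = 1.533
B: z(0.8267) = 0.941, z(0.1000) = -1.282, d' = 2.223
Δd' = d'_A − d'_B = 1.533 − 2.223 = -0.690
B has the higher sensitivity.

Δd' = -0.69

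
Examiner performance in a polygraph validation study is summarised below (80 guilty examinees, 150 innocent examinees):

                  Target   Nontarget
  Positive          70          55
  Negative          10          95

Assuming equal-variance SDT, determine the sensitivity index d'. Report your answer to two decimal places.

H = 70/80 = 0.8750
FA = 55/150 = 0.3667
Φ⁻¹(0.8750) = 1.150, Φ⁻¹(0.3667) = -0.341
d' = z(H) − z(FA) = 1.150 − (-0.341) = 1.491

d' = 1.49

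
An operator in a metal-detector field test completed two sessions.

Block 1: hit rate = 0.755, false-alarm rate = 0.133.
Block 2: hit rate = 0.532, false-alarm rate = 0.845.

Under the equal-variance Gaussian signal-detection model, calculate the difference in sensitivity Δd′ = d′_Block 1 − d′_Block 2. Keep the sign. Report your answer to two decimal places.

Block 1: z(0.755) = 0.690, z(0.133) = -1.112, d' = 1.802
Block 2: z(0.532) = 0.080, z(0.845) = 1.015, d' = -0.935
Δd' = d'_Block 1 − d'_Block 2 = 1.802 − (-0.935) = 2.737
Block 1 has the higher sensitivity.

Δd′ = 2.74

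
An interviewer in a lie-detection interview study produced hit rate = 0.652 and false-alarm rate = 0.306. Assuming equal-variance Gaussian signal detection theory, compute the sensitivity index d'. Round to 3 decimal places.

d' = 0.898

z(H) = z(0.652) = 0.3907
z(FA) = z(0.306) = -0.5072
d' = z(H) − z(FA) = 0.3907 − (-0.5072) = 0.8979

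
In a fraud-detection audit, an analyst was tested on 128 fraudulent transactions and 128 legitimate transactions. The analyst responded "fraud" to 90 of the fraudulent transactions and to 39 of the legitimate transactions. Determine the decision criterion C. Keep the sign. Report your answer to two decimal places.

C = -0.01

H = 90/128 = 0.7031
FA = 39/128 = 0.3047
z(H) = 0.5333
z(FA) = -0.5109
c = −½·[z(H) + z(FA)] = −0.5 × (0.5333 + (-0.5109)) = -0.0112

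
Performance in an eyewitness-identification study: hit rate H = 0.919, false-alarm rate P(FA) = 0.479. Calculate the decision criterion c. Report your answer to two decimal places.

z(H) = 1.398
z(FA) = -0.053
c = −½·[z(H) + z(FA)] = −0.5 × (1.398 + (-0.053)) = -0.6725

c = -0.67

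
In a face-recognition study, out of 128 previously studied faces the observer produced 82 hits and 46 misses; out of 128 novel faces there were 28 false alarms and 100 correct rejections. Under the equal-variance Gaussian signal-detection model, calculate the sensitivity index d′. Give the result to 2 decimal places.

H = 82/128 = 0.6406
FA = 28/128 = 0.2188
z(H) = 0.360
z(FA) = -0.776
d' = z(H) − z(FA) = 0.360 − (-0.776) = 1.136

d′ = 1.14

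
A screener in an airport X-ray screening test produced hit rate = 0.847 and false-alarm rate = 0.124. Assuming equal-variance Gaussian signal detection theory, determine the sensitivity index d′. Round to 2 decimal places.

d′ = 2.18

z(H) = z(0.847) = 1.024
z(FA) = z(0.124) = -1.155
d' = z(H) − z(FA) = 1.024 − (-1.155) = 2.179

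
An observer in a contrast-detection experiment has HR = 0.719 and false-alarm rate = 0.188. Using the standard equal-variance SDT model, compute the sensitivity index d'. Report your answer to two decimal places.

d' = 1.47

Φ⁻¹(H) = Φ⁻¹(0.719) = 0.580
Φ⁻¹(FA) = Φ⁻¹(0.188) = -0.885
d' = z(H) − z(FA) = 0.580 − (-0.885) = 1.465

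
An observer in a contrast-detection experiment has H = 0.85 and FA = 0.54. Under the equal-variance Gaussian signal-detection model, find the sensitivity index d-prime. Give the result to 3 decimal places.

Φ⁻¹(0.85) = 1.0364, Φ⁻¹(0.54) = 0.1004
d' = z(H) − z(FA) = 1.0364 − 0.1004 = 0.9360

d-prime = 0.936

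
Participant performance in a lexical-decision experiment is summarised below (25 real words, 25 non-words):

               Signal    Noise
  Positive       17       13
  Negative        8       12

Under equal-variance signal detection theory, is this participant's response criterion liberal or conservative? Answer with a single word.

liberal

z(H) = 0.468, z(FA) = 0.050
c = −½·(z(H) + z(FA)) = -0.259
c < 0 → liberal criterion (biased toward responding “yes”).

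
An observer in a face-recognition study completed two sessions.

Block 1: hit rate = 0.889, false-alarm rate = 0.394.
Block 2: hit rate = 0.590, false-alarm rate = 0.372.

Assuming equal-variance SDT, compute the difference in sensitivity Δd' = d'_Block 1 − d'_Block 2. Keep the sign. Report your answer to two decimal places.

Δd' = 0.94

Block 1: z(0.889) = 1.221, z(0.394) = -0.269, d' = 1.490
Block 2: z(0.590) = 0.228, z(0.372) = -0.327, d' = 0.555
Δd' = d'_Block 1 − d'_Block 2 = 1.490 − 0.555 = 0.935
Block 1 has the higher sensitivity.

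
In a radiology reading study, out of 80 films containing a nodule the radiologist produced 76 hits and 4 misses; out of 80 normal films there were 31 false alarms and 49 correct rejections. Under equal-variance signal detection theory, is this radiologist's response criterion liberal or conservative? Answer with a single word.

liberal

z(H) = 1.645, z(FA) = -0.286
c = −½·(z(H) + z(FA)) = -0.6795
c < 0 → liberal criterion (biased toward responding “yes”).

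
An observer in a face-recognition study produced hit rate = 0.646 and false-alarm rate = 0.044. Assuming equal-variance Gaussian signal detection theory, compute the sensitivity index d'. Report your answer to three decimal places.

d' = 2.081

z(H) = 0.3745
z(FA) = -1.7060
d' = z(H) − z(FA) = 0.3745 − (-1.7060) = 2.0805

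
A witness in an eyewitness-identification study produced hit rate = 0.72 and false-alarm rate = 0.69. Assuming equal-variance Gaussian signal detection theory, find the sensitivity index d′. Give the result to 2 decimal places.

d′ = 0.09

Φ⁻¹(0.72) = 0.583, Φ⁻¹(0.69) = 0.496
d' = z(H) − z(FA) = 0.583 − 0.496 = 0.087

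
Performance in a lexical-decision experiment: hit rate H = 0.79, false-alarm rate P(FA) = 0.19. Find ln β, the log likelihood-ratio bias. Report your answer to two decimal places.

ln β = 0.06

Φ⁻¹(H) = Φ⁻¹(0.79) = 0.806
Φ⁻¹(FA) = Φ⁻¹(0.19) = -0.878
ln β = −½·[z(H)² − z(FA)²] = −0.5 × (0.650 − 0.771) = 0.0605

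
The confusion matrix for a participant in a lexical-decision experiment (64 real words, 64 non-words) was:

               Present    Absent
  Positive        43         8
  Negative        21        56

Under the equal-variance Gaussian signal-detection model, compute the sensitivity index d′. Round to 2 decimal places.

H = 43/64 = 0.6719
FA = 8/64 = 0.1250
z(0.6719) = 0.445, z(0.1250) = -1.150
d' = z(H) − z(FA) = 0.445 − (-1.150) = 1.595

d′ = 1.60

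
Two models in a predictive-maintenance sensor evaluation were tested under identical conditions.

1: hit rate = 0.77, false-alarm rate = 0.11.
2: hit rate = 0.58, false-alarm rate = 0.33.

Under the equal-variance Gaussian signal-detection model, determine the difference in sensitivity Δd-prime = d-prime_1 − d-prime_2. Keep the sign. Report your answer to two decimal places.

1: z(0.77) = 0.739, z(0.11) = -1.227, d' = 1.966
2: z(0.58) = 0.202, z(0.33) = -0.440, d' = 0.642
Δd' = d'_1 − d'_2 = 1.966 − 0.642 = 1.324
1 has the higher sensitivity.

Δd-prime = 1.32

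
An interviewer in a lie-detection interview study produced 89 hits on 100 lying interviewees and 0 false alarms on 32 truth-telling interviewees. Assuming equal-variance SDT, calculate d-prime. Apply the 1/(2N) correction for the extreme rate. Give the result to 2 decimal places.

The false-alarm rate is 0/32 = 0, so apply the 1/(2N) correction: FA → 1/(2·32) = 0.01562.
z(H) = z(0.89000) = 1.227
z(FA) = z(0.01562) = -2.154
d' = 1.227 − (-2.154) = 3.381

d-prime = 3.38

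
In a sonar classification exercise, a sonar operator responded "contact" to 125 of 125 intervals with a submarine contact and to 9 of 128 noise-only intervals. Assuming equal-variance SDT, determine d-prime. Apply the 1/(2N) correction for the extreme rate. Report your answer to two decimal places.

The hit rate is 125/125 = 1, so apply the 1/(2N) correction: H → 1 − 1/(2·125) = 0.99600.
z(H) = z(0.99600) = 2.652
z(FA) = z(0.07031) = -1.473
d' = 2.652 − (-1.473) = 4.125

d-prime = 4.13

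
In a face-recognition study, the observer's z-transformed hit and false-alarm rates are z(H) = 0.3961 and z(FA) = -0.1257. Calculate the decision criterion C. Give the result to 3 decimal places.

C = -0.135

c = −½·[z(H) + z(FA)] = −½·(0.3961 + (-0.1257)) = -0.1352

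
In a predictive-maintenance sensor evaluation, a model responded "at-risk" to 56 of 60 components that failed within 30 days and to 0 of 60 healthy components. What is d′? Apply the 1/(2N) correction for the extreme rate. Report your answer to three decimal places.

The false-alarm rate is 0/60 = 0, so apply the 1/(2N) correction: FA → 1/(2·60) = 0.00833.
z(H) = z(0.93333) = 1.5011
z(FA) = z(0.00833) = -2.3941
d' = 1.5011 − (-2.3941) = 3.8952

d′ = 3.895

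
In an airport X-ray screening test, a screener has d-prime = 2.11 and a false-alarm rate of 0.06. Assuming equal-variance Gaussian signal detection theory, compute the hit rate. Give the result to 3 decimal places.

z(false-alarm rate) = z(0.06) = -1.5548
z(H) = z(FA) + d' = -1.5548 + 2.11 = 0.5552
hit rate = Φ(0.5552) = 0.7106

hit rate = 0.711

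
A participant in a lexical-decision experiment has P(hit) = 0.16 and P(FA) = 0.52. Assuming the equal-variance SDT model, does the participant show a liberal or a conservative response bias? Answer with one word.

conservative

z(H) = -0.994, z(FA) = 0.050
c = −½·(z(H) + z(FA)) = 0.472
c > 0 → conservative criterion (biased toward responding “no”).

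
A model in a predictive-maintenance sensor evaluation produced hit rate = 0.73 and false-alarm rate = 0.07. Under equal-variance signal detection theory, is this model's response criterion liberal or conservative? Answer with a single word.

z(H) = 0.613, z(FA) = -1.476
c = −½·(z(H) + z(FA)) = 0.4315
c > 0 → conservative criterion (biased toward responding “no”).

conservative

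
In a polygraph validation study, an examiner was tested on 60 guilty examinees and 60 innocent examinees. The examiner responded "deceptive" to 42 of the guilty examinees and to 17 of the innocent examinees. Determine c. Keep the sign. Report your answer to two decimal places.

c = 0.02

H = 42/60 = 0.7000
FA = 17/60 = 0.2833
z(H) = 0.524
z(FA) = -0.573
c = −½·[z(H) + z(FA)] = −0.5 × (0.524 + (-0.573)) = 0.0245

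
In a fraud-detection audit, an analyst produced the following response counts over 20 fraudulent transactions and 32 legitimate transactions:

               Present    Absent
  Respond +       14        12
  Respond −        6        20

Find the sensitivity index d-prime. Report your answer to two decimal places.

d-prime = 0.84

H = 14/20 = 0.7000
FA = 12/32 = 0.3750
z(H) = z(0.7000) = 0.524
z(FA) = z(0.3750) = -0.319
d' = z(H) − z(FA) = 0.524 − (-0.319) = 0.843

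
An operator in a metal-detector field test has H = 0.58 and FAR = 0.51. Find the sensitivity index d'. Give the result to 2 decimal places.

Φ⁻¹(H) = 0.2019
Φ⁻¹(FA) = 0.0251
d' = z(H) − z(FA) = 0.2019 − 0.0251 = 0.1768

d' = 0.18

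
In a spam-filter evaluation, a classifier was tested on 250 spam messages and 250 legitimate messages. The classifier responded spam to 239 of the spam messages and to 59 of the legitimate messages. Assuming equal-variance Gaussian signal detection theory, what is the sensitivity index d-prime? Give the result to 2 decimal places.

d-prime = 2.43

H = 239/250 = 0.9560
FA = 59/250 = 0.2360
z(H) = z(0.9560) = 1.706
z(FA) = z(0.2360) = -0.719
d' = z(H) − z(FA) = 1.706 − (-0.719) = 2.425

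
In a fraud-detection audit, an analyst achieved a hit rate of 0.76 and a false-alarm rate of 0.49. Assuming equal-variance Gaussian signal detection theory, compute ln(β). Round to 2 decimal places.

ln β = -0.25

z(H) = 0.706
z(FA) = -0.025
ln β = −½·[z(H)² − z(FA)²] = −0.5 × (0.498 − 0.001) = -0.2485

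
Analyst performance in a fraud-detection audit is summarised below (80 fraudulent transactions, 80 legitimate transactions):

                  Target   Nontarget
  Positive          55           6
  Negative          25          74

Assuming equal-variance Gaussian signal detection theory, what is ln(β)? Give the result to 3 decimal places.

H = 55/80 = 0.6875
FA = 6/80 = 0.0750
z(H) = z(0.6875) = 0.4888
z(FA) = z(0.0750) = -1.4395
ln β = −½·[z(H)² − z(FA)²] = −0.5 × (0.2389 − 2.0722) = 0.91665

ln β = 0.917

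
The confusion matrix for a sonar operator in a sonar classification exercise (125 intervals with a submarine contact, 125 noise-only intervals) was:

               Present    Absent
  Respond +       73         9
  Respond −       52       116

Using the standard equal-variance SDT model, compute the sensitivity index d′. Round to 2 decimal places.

H = 73/125 = 0.5840
FA = 9/125 = 0.0720
Φ⁻¹(H) = Φ⁻¹(0.5840) = 0.2121
Φ⁻¹(FA) = Φ⁻¹(0.0720) = -1.4611
d' = z(H) − z(FA) = 0.2121 − (-1.4611) = 1.6732

d′ = 1.67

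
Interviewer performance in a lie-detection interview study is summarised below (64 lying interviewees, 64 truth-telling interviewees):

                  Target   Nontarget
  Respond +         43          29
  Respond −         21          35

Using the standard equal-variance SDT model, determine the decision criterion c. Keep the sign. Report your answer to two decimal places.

H = 43/64 = 0.6719
FA = 29/64 = 0.4531
z(H) = 0.445
z(FA) = -0.118
c = −½·[z(H) + z(FA)] = −0.5 × (0.445 + (-0.118)) = -0.1635

c = -0.16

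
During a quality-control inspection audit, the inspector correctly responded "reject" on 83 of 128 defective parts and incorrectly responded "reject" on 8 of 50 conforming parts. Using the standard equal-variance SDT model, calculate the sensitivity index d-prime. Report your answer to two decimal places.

H = 83/128 = 0.6484
FA = 8/50 = 0.1600
z(0.6484) = 0.3810, z(0.1600) = -0.9945
d' = z(H) − z(FA) = 0.3810 − (-0.9945) = 1.3755

d-prime = 1.38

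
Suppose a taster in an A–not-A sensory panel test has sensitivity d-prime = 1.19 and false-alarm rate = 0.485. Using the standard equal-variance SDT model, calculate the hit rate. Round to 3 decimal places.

hit rate = 0.875

z(false-alarm rate) = z(0.485) = -0.0376
z(H) = z(FA) + d' = -0.0376 + 1.19 = 1.1524
hit rate = Φ(1.1524) = 0.8754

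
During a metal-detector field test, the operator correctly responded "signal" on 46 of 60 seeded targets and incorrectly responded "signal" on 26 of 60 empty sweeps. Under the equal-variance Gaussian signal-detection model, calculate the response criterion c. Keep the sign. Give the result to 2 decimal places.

H = 46/60 = 0.7667
FA = 26/60 = 0.4333
z(H) = z(0.7667) = 0.728
z(FA) = z(0.4333) = -0.168
c = −½·[z(H) + z(FA)] = −0.5 × (0.728 + (-0.168)) = -0.280
c < 0: the operator has a liberal response bias.

c = -0.28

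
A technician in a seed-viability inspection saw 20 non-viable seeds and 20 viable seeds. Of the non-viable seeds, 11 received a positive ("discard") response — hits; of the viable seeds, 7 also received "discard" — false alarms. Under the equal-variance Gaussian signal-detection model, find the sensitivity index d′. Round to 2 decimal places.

d′ = 0.51

H = 11/20 = 0.5500
FA = 7/20 = 0.3500
z(H) = 0.1257
z(FA) = -0.3853
d' = z(H) − z(FA) = 0.1257 − (-0.3853) = 0.5110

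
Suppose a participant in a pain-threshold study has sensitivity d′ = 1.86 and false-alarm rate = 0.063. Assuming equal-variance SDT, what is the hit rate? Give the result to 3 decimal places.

z(false-alarm rate) = z(0.063) = -1.5301
z(H) = z(FA) + d' = -1.5301 + 1.86 = 0.3299
hit rate = Φ(0.3299) = 0.6293

hit rate = 0.629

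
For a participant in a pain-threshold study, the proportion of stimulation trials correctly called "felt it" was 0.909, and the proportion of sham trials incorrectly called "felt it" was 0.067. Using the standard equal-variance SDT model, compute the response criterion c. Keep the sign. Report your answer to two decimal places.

c = 0.08

z(0.909) = 1.3346, z(0.067) = -1.4985
c = −½·[z(H) + z(FA)] = −0.5 × (1.3346 + (-1.4985)) = 0.08195
c > 0: the participant has a conservative response bias.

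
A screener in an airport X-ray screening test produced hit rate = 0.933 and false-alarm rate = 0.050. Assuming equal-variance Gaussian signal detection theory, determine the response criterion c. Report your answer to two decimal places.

c = 0.07

Φ⁻¹(H) = Φ⁻¹(0.933) = 1.499
Φ⁻¹(FA) = Φ⁻¹(0.050) = -1.645
c = −½·[z(H) + z(FA)] = −0.5 × (1.499 + (-1.645)) = 0.073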